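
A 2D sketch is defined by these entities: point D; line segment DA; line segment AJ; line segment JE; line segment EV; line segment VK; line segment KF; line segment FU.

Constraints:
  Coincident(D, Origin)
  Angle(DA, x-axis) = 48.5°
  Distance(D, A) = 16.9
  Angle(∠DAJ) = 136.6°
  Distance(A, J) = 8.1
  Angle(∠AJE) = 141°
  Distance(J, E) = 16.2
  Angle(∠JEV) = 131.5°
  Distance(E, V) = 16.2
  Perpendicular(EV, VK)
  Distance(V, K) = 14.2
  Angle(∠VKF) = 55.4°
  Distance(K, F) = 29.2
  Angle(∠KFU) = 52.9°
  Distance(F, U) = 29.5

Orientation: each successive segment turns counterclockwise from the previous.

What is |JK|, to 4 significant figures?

27.01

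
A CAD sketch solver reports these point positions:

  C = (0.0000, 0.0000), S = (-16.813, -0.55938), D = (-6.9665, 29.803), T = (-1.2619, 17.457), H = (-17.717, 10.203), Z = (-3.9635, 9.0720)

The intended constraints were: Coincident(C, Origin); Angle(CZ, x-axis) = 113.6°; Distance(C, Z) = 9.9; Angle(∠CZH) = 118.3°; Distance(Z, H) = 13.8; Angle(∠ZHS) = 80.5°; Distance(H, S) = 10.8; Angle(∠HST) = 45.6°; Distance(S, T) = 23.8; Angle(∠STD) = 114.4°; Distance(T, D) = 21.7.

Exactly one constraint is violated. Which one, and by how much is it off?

Distance(T, D) = 21.7 — off by 8.10.

C = (0.00, 0.00) ✓; CZ at 113.6° ✓; |CZ| = 9.900 ✓; ∠CZH = 118.3° ✓; |ZH| = 13.80 ✓; ∠ZHS = 80.50° ✓; |HS| = 10.80 ✓; ∠HST = 45.60° ✓; |ST| = 23.80 ✓; ∠STD = 114.4° ✓; |TD| = 13.60 ✗.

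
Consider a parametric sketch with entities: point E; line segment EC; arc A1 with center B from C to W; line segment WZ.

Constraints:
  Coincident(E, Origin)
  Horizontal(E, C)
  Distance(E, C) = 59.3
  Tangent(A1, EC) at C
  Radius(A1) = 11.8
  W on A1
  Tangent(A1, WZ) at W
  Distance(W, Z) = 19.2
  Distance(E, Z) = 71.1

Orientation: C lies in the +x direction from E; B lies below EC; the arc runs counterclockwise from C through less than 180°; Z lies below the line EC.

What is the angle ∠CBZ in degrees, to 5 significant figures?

172.16°

E is at the origin; EC is horizontal with |EC| = 59.3 and C on the +x side, so C = (59.300, 0.0000). Tangency of A1 to EC means the radius BC is perpendicular to EC, so B = C + (0, -11.8) = (59.300, -11.800). Since BW ⟂ WZ (tangency), |BZ| = √(11.8² + 19.2²) = 22.536 regardless of where W sits on A1. So Z lies on both circle(E, 71.1) and circle(B, 22.536); the below-EC intersection is Z = (62.375, -34.125). W is the foot of the tangent from Z: W = (50.184, -19.293).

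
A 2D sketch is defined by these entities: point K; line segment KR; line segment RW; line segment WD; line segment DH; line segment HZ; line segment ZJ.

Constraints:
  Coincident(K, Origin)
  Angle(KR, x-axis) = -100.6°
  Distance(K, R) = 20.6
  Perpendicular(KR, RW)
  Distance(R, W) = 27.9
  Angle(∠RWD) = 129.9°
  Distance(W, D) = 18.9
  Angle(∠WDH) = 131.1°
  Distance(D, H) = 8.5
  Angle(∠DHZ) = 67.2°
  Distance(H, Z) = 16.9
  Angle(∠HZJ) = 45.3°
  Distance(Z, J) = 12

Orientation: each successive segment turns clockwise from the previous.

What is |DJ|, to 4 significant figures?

5.212

K is at the origin; KR runs at -100.6° with length 20.6, so R = (-3.789, -20.25). KR ⟂ RW, so RW runs at 169.4°; with |RW| = 27.9, W = (-31.21, -15.12). ∠RWD = 129.9° gives WD at 119.3° from the x-axis; with |WD| = 18.9, D = (-40.46, 1.366). ∠WDH = 131.1° gives DH at 70.40° from the x-axis; with |DH| = 8.5, H = (-37.61, 9.373). ∠DHZ = 67.2° gives HZ at -42.40° from the x-axis; with |HZ| = 16.9, Z = (-25.13, -2.022). ∠HZJ = 45.3° gives ZJ at -177.1° from the x-axis; with |ZJ| = 12.0, J = (-37.12, -2.629). Then |DJ| = |J − D| = 5.212.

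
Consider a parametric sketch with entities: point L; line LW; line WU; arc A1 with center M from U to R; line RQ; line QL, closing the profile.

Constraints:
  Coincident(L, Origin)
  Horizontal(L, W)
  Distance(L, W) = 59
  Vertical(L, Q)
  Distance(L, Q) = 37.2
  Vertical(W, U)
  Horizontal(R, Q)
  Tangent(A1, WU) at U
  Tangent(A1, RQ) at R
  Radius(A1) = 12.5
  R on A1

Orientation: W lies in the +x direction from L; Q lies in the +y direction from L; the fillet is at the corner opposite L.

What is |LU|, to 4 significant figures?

63.96

L is at the origin; L and W share the same y with |LW| = 59.0 and W on the +x side, so W = (59.00, 0.000). LQ is vertical with |LQ| = 37.2 and Q on the +y side, so Q = (0.000, 37.20). The virtual corner opposite L is at (59.00, 37.20). The tangent condition forces MU to be normal to WU and the tangent condition forces MR to be normal to RQ, with radius 12.5, so the center M sits 12.5 in from both sides at M = (46.50, 24.70). That places the tangent points at U = (59.00, 24.70) on WU and R = (46.50, 37.20) on RQ. Then |LU| = |U − L| = 63.96.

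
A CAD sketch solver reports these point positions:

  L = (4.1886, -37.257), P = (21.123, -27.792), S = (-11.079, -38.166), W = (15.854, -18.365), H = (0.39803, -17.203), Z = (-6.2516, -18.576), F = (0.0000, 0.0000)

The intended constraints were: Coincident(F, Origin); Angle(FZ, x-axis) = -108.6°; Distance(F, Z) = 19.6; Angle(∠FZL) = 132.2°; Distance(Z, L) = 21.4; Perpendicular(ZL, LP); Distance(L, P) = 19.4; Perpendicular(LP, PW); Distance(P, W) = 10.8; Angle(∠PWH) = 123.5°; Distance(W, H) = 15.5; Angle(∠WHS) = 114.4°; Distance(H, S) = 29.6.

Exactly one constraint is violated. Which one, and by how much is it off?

Distance(H, S) = 29.6 — off by 5.70.

F = (0.00, 0.00) ✓; FZ at -108.6° ✓; |FZ| = 19.60 ✓; ∠FZL = 132.2° ✓; |ZL| = 21.40 ✓; ∠(ZL, LP) = 90.00° ✓; |LP| = 19.40 ✓; ∠(LP, PW) = 90.00° ✓; |PW| = 10.80 ✓; ∠PWH = 123.5° ✓; |WH| = 15.50 ✓; ∠WHS = 114.4° ✓; |HS| = 23.90 ✗.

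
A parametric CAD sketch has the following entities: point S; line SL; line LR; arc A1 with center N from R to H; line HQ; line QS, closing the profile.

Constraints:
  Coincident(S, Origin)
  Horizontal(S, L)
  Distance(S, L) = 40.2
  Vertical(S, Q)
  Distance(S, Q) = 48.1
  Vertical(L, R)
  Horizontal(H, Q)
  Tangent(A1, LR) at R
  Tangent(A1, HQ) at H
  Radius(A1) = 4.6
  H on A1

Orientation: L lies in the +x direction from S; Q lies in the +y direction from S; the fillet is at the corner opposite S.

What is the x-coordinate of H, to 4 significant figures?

35.60

S is at the origin; SL is horizontal with |SL| = 40.2 and L on the +x side, so L = (40.20, 0.000). SQ is vertical with |SQ| = 48.1 and Q on the +y side, so Q = (0.000, 48.10). The virtual corner opposite S is at (40.20, 48.10). The tangent condition forces NR to be normal to LR and A1 meets HQ tangentially, so NH is at right angles to HQ, with radius 4.6, so the center N sits 4.6 in from both sides at N = (35.60, 43.50). That places the tangent points at R = (40.20, 43.50) on LR and H = (35.60, 48.10) on HQ. So H.x = 35.60.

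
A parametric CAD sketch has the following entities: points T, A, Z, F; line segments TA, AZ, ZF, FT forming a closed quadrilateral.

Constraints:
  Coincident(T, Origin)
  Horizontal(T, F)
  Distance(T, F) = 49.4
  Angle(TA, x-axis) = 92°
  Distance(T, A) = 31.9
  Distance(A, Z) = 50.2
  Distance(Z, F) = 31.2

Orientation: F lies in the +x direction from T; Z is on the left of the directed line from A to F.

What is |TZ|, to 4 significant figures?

58.16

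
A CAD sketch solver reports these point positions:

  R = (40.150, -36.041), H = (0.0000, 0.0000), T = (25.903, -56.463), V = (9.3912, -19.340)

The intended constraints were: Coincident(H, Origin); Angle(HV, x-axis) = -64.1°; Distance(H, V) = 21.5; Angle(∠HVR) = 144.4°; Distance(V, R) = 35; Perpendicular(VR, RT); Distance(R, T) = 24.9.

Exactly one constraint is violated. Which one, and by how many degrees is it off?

Perpendicular(VR, RT) — off by 6.40°.

H = (0.00, 0.00) ✓; HV at -64.10° ✓; |HV| = 21.50 ✓; ∠HVR = 144.4° ✓; |VR| = 35.00 ✓; ∠(VR, RT) = 96.40° ✗; |RT| = 24.90 ✓.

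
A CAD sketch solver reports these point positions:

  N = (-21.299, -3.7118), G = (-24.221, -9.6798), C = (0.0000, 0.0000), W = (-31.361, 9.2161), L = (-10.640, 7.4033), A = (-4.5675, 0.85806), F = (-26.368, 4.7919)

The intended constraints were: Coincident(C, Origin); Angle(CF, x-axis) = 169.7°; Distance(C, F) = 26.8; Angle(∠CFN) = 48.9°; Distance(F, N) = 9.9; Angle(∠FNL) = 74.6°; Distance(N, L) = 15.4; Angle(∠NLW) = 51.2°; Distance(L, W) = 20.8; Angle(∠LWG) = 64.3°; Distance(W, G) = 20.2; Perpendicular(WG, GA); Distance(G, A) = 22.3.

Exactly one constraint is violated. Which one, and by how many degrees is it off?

Perpendicular(WG, GA) — off by 7.50°.

C = (0.00, 0.00) ✓; CF at 169.7° ✓; |CF| = 26.80 ✓; ∠CFN = 48.90° ✓; |FN| = 9.900 ✓; ∠FNL = 74.60° ✓; |NL| = 15.40 ✓; ∠NLW = 51.20° ✓; |LW| = 20.80 ✓; ∠LWG = 64.30° ✓; |WG| = 20.20 ✓; ∠(WG, GA) = 97.50° ✗; |GA| = 22.30 ✓.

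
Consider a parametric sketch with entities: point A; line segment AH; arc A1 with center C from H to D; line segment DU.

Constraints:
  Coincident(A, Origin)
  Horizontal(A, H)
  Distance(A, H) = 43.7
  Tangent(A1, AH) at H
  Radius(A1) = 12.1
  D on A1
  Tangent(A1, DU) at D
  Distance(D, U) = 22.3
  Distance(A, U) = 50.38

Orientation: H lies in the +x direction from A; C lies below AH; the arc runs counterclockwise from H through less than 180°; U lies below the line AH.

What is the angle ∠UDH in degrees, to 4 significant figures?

130.5°

Checks: |AH| = 43.70 ✓; |CD| = 12.10 ✓; ∠(CD, DU) = 90.00° ✓; |DU| = 22.30 ✓; |AU| = 50.38 ✓.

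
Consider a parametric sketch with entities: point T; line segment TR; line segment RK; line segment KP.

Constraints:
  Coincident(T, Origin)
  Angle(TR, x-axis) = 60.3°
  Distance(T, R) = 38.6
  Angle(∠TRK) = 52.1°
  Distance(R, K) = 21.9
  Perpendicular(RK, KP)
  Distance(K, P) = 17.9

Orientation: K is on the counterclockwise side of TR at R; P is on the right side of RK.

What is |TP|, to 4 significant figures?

48.39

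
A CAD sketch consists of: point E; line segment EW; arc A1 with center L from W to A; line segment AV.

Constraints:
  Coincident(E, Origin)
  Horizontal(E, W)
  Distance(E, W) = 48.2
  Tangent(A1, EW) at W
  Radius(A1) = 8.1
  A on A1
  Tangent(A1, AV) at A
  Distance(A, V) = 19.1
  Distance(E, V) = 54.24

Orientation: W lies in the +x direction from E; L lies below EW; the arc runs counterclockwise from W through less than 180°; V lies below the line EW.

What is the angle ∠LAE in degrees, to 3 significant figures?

149°

E is at the origin; EW is horizontal with |EW| = 48.2 and W on the +x side, so W = (48.2, 0.00). A1 meets EW tangentially, so LW is at right angles to EW, so L = W + (0, -8.1) = (48.2, -8.10). Since LA ⟂ AV (tangency), |LV| = √(8.1² + 19.1²) = 20.7 regardless of where A sits on A1. So V lies on both circle(E, 54.24) and circle(L, 20.7); the below-EW intersection is V = (46.0, -28.7). A is the foot of the tangent from V: A = (40.5, -10.5).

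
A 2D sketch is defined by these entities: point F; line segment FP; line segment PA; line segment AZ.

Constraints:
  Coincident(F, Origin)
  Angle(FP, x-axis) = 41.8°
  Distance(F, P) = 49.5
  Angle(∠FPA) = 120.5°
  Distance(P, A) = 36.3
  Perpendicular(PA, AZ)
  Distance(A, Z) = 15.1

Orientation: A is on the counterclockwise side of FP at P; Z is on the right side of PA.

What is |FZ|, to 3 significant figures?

84.3

∠FPA = 120.5°, so PA runs at 41.8° + (180° − 120.5°) = 101° from the x-axis; with |PA| = 36.3, A = P + 36.3·(cos 101°, sin 101°) = (29.8, 68.6). PA ⟂ AZ; with |AZ| = 15.1 on the right of PA, Z = A + 15.1·(0.981, 0.196) = (44.6, 71.5). Then |FZ| = |Z − F| = 84.3.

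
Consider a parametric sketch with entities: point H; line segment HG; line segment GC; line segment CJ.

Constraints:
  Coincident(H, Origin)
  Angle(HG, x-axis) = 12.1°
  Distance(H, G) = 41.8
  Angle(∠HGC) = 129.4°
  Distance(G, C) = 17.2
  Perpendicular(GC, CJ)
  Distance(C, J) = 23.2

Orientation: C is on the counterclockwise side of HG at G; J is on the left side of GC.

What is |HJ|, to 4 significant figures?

44.67

H is at the origin; HG runs at 12.1° with length 41.8, so G = 41.8·(cos 12.1°, sin 12.1°) = (40.87, 8.762). ∠HGC = 129.4°, so GC runs at 12.1° + (180° − 129.4°) = 62.70° from the x-axis; with |GC| = 17.2, C = G + 17.2·(cos 62.70°, sin 62.70°) = (48.76, 24.05). GC is perpendicular to CJ; with |CJ| = 23.2 on the left of GC, J = C + 23.2·(-0.8886, 0.4586) = (28.14, 34.69). Then |HJ| = |J − H| = 44.67.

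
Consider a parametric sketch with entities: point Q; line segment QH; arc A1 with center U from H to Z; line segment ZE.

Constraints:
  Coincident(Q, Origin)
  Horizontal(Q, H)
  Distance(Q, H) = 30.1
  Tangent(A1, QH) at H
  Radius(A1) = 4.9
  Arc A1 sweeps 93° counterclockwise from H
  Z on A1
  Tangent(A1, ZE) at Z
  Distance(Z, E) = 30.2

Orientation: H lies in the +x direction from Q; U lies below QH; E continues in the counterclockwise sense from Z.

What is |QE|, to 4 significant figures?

44.33

Q is at the origin; QH is horizontal with |QH| = 30.1 and H on the +x side, so H = (30.10, 0.000). Tangency of A1 to QH means the radius UH is perpendicular to QH, so U = H + (0, -4.9) = (30.10, -4.900). On A1, H sits at bearing 90° from U; a 93° counterclockwise sweep puts Z at bearing 183°, so Z = U + 4.9·(cos 183°, sin 183°) = (25.21, -5.156). Tangency of A1 to ZE means the radius UZ is perpendicular to ZE, so ZE runs along (−sin 183°, cos 183°); with |ZE| = 30.2, E = (26.79, -35.32). Then |QE| = |E − Q| = 44.33.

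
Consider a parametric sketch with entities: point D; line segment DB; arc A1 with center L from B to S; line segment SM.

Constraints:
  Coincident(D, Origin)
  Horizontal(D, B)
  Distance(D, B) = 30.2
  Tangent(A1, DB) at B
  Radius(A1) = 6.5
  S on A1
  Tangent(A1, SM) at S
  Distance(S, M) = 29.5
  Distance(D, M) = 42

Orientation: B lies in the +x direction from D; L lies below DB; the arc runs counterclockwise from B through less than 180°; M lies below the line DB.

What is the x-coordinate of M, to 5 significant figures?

22.227

D is at the origin; D and B share the same y with |DB| = 30.2 and B on the +x side, so B = (30.200, 0.0000). Since A1 is tangent to DB there, LB ⟂ DB, so L = B + (0, -6.5) = (30.200, -6.5000). Since LS ⟂ SM (tangency), |LM| = √(6.5² + 29.5²) = 30.208 regardless of where S sits on A1. So M lies on both circle(D, 42.0) and circle(L, 30.208); the below-DB intersection is M = (22.227, -35.636). S is the foot of the tangent from M: S = (23.708, -6.1737).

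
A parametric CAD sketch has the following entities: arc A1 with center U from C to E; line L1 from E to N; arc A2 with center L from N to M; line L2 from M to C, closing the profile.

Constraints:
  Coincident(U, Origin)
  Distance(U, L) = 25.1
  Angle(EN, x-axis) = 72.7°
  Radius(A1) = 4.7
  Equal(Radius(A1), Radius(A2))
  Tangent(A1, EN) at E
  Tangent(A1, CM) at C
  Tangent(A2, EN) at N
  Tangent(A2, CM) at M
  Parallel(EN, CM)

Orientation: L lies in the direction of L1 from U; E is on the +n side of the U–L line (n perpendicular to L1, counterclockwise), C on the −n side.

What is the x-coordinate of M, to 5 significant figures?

11.951

Tangency of A1 to both parallel lines with radius 4.7 puts E and C at U ± 4.7·n: E = (-4.4874, 1.3977), C = (4.4874, -1.3977). Equal radii place N and M the same way about L: N = L + 4.7·n = (2.9767, 25.362), M = L − 4.7·n = (11.951, 22.567). So M.x = 11.951.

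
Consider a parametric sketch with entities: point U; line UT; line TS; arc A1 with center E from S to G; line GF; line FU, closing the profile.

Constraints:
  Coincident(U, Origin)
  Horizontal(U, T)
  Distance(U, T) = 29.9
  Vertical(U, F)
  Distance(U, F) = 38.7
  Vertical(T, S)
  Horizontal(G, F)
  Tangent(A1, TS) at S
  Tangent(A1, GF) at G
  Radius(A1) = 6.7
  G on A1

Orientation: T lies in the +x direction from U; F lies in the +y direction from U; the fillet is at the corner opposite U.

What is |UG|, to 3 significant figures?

45.1

U is at the origin; UT is horizontal with |UT| = 29.9 and T on the +x side, so T = (29.9, 0.00). U and F share the same x with |UF| = 38.7 and F on the +y side, so F = (0.00, 38.7). The virtual corner opposite U is at (29.9, 38.7). A1 meets TS tangentially, so ES is at right angles to TS and A1 meets GF tangentially, so EG is at right angles to GF, with radius 6.7, so the center E sits 6.7 in from both sides at E = (23.2, 32.0). That places the tangent points at S = (29.9, 32.0) on TS and G = (23.2, 38.7) on GF. Then |UG| = |G − U| = 45.1.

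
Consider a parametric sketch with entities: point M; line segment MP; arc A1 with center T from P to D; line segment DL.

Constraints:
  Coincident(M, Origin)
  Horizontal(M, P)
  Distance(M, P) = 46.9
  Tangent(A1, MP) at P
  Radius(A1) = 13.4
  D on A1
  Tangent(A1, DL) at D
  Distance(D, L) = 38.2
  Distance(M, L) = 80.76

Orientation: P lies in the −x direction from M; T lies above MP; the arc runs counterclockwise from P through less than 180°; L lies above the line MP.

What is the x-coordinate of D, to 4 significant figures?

-37.06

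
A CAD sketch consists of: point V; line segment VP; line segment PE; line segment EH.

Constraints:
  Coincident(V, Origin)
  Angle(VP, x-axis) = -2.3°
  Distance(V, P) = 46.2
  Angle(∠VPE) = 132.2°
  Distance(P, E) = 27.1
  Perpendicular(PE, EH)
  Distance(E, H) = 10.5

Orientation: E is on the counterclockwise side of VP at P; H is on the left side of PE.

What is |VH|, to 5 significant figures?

62.788

V is at the origin; VP runs at -2.3° with length 46.2, so P = 46.2·(cos -2.3°, sin -2.3°) = (46.163, -1.8541). ∠VPE = 132.2°, so PE runs at -2.3° + (180° − 132.2°) = 45.500° from the x-axis; with |PE| = 27.1, E = P + 27.1·(cos 45.500°, sin 45.500°) = (65.157, 17.475). PE is perpendicular to EH; with |EH| = 10.5 on the left of PE, H = E + 10.5·(-0.71325, 0.70091) = (57.668, 24.835). Then |VH| = |H − V| = 62.788.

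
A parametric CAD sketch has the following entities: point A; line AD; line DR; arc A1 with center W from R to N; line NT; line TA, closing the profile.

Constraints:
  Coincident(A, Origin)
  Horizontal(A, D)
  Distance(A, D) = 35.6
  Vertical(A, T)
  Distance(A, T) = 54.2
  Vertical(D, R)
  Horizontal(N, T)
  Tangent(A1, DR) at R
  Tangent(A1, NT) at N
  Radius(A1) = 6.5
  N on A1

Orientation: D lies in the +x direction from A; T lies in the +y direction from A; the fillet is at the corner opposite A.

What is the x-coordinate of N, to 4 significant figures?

29.10

A is at the origin; AD is horizontal with |AD| = 35.6 and D on the +x side, so D = (35.60, 0.000). AT is vertical with |AT| = 54.2 and T on the +y side, so T = (0.000, 54.20). The virtual corner opposite A is at (35.60, 54.20). The tangent condition forces WR to be normal to DR and the tangent condition forces WN to be normal to NT, with radius 6.5, so the center W sits 6.5 in from both sides at W = (29.10, 47.70). That places the tangent points at R = (35.60, 47.70) on DR and N = (29.10, 54.20) on NT. So N.x = 29.10.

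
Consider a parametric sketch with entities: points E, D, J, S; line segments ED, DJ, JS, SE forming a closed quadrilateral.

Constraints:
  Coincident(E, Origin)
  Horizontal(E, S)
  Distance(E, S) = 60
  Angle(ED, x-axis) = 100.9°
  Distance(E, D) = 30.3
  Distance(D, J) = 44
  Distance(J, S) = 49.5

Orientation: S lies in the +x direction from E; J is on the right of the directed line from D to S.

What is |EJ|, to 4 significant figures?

15.80

E is at the origin; ES is horizontal with |ES| = 60.0 and S in +x, so S = (60.0, 0). ED runs at 100.9° with |ED| = 30.3, so D = (-5.730, 29.75). J is determined by |DJ| = 44.0 and |JS| = 49.5 together: it lies at the intersection of circle(D, 44.0) and circle(S, 49.5). With |DS| = 72.15, the foot of the radical line on DS is 32.51 from D and the perpendicular offset is √(44.0² − 32.51²) = 29.65. Taking the right-of-DS solution: J = (11.66, -10.66).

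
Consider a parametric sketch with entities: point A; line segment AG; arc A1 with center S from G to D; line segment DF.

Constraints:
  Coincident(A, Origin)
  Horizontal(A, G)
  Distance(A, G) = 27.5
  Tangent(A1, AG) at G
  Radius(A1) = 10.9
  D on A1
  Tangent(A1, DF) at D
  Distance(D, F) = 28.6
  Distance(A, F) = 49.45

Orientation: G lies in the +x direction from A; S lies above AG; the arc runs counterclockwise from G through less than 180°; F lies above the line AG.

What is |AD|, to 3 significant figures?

40.5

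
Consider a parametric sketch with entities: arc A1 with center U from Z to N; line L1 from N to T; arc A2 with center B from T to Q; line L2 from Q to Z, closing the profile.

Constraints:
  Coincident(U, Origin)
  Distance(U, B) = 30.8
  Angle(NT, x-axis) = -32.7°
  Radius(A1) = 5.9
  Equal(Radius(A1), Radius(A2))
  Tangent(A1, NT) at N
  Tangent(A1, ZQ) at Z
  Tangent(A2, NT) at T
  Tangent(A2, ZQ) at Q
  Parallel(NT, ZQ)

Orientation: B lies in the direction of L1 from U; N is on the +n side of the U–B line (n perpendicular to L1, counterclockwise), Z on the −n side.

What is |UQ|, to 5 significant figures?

31.360

Tangency of A1 to both parallel lines with radius 5.9 puts N and Z at U ± 5.9·n: N = (3.1874, 4.9649), Z = (-3.1874, -4.9649). Equal radii place T and Q the same way about B: T = B + 5.9·n = (29.106, -11.674), Q = B − 5.9·n = (22.731, -21.604). Then |UQ| = |Q − U| = 31.360.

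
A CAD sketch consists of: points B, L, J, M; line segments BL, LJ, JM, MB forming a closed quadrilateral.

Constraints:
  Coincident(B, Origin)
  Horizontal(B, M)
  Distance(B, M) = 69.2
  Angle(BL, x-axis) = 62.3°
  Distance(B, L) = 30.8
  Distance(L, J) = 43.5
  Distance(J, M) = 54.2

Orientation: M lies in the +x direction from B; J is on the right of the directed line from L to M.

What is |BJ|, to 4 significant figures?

23.76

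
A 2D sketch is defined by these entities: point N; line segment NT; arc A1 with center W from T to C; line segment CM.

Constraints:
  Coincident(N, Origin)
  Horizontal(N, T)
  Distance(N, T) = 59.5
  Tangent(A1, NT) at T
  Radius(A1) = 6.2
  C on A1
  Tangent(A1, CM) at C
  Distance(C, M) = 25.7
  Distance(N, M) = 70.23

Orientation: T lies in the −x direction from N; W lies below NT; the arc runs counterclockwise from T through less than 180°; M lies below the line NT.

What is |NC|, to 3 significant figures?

66.0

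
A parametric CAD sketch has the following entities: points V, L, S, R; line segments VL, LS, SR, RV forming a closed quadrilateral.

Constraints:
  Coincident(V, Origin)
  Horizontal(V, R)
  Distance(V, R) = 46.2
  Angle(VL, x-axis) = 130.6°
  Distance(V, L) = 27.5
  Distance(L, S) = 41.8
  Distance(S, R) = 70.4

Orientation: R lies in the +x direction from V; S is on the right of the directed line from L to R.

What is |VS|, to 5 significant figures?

29.598

Checks: |LS| = 41.80 ✓; |SR| = 70.40 ✓.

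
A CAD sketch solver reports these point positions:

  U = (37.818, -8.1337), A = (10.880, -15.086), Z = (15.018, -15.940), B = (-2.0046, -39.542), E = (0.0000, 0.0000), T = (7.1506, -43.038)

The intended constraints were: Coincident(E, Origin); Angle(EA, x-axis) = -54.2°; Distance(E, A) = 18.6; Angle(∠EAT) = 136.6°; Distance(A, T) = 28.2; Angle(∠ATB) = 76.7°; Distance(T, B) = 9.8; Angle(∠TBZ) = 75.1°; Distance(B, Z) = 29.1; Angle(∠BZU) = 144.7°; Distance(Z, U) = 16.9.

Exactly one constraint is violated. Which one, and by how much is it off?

Distance(Z, U) = 16.9 — off by 7.20.

E = (0.00, 0.00) ✓; EA at -54.20° ✓; |EA| = 18.60 ✓; ∠EAT = 136.6° ✓; |AT| = 28.20 ✓; ∠ATB = 76.70° ✓; |TB| = 9.800 ✓; ∠TBZ = 75.10° ✓; |BZ| = 29.10 ✓; ∠BZU = 144.7° ✓; |ZU| = 24.10 ✗.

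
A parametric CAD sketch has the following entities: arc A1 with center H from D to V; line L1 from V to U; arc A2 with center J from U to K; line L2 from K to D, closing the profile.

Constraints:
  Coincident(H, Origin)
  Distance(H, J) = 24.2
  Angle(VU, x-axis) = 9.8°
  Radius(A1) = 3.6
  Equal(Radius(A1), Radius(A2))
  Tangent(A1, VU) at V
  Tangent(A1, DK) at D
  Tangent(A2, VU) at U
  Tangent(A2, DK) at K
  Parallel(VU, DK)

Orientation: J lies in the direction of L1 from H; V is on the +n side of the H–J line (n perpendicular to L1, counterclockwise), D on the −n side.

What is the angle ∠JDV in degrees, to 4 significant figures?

81.54°

H is at the origin and J lies 24.2 along u from H, so J = 24.2·u = (23.85, 4.119). Tangency of A1 to both parallel lines with radius 3.6 puts V and D at H ± 3.6·n: V = (-0.6128, 3.547), D = (0.6128, -3.547). Then cos ∠JDV = DJ·DV / (|DJ||DV|), giving 81.54°.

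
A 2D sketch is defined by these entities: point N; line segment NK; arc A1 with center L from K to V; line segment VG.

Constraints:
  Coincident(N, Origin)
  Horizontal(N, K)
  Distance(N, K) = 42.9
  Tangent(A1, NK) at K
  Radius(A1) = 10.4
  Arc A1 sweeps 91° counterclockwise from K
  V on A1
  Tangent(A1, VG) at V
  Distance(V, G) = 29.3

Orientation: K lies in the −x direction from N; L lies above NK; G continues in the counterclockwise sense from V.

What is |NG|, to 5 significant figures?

51.769

On A1, K sits at bearing -90° from L; a 91° counterclockwise sweep puts V at bearing 1°, so V = L + 10.4·(cos 1°, sin 1°) = (-32.502, 10.582). The tangent condition forces LV to be normal to VG, so VG runs along (−sin 1°, cos 1°); with |VG| = 29.3, G = (-33.013, 39.877). Then |NG| = |G − N| = 51.769.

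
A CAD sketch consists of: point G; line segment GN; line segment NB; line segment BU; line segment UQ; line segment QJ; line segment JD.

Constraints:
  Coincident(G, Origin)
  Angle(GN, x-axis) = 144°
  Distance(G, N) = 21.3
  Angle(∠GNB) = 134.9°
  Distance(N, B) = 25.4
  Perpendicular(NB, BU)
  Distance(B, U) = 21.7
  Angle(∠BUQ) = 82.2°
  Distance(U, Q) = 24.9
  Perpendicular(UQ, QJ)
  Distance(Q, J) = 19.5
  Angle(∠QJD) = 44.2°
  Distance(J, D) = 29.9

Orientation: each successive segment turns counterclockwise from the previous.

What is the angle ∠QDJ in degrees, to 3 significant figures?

40.5°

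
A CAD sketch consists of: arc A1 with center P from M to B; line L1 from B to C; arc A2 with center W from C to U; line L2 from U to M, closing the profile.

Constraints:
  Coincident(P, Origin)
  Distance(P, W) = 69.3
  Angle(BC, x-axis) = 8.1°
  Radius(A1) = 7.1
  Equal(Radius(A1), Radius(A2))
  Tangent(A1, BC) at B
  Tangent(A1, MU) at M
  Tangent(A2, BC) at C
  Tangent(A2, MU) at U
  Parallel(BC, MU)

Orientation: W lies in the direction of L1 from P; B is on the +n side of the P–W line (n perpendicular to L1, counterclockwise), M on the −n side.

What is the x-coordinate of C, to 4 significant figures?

67.61

The slot axis is L1's direction at 8.1°, so u = (cos 8.1°, sin 8.1°) = (0.9900, 0.1409) and n = (−sin 8.1°, cos 8.1°) = (-0.1409, 0.9900). P is at the origin and W lies 69.3 along u from P, so W = 69.3·u = (68.61, 9.764). Tangency of A1 to both parallel lines with radius 7.1 puts B and M at P ± 7.1·n: B = (-1.000, 7.029), M = (1.000, -7.029). Equal radii place C and U the same way about W: C = W + 7.1·n = (67.61, 16.79), U = W − 7.1·n = (69.61, 2.735). So C.x = 67.61.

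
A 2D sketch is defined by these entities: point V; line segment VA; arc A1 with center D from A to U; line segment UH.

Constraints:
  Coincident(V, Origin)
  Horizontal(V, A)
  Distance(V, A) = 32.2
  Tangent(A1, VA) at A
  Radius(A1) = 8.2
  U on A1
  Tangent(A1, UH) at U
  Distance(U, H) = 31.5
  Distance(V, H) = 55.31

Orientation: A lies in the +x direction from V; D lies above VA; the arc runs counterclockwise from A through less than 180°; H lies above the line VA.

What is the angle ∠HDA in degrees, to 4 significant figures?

169.8°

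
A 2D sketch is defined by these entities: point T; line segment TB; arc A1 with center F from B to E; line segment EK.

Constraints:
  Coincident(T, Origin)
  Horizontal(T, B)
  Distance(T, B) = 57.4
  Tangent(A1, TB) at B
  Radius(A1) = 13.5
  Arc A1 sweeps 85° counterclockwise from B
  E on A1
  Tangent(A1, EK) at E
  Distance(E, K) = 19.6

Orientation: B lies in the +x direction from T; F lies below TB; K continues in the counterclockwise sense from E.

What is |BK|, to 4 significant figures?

35.27

T is at the origin; TB is horizontal with |TB| = 57.4 and B on the +x side, so B = (57.40, 0.000). The tangent condition forces FB to be normal to TB, so F = B + (0, -13.5) = (57.40, -13.50). On A1, B sits at bearing 90° from F; an 85° counterclockwise sweep puts E at bearing 175°, so E = F + 13.5·(cos 175°, sin 175°) = (43.95, -12.32). The tangent condition forces FE to be normal to EK, so EK runs along (−sin 175°, cos 175°); with |EK| = 19.6, K = (42.24, -31.85). Then |BK| = |K − B| = 35.27.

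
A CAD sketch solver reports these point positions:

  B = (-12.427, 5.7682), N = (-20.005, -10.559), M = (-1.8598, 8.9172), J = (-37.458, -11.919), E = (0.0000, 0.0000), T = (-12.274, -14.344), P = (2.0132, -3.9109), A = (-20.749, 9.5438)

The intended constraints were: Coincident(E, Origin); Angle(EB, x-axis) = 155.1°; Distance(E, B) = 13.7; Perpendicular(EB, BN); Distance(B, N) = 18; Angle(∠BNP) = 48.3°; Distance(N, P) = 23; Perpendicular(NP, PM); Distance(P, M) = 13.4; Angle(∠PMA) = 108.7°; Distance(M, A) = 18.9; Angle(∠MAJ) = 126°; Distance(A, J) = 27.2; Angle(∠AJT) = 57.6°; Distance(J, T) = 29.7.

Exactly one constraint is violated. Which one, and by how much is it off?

Distance(J, T) = 29.7 — off by 4.40.

E = (0.00, 0.00) ✓; EB at 155.1° ✓; |EB| = 13.70 ✓; ∠(EB, BN) = 90.00° ✓; |BN| = 18.00 ✓; ∠BNP = 48.30° ✓; |NP| = 23.00 ✓; ∠(NP, PM) = 90.00° ✓; |PM| = 13.40 ✓; ∠PMA = 108.7° ✓; |MA| = 18.90 ✓; ∠MAJ = 126.0° ✓; |AJ| = 27.20 ✓; ∠AJT = 57.60° ✓; |JT| = 25.30 ✗.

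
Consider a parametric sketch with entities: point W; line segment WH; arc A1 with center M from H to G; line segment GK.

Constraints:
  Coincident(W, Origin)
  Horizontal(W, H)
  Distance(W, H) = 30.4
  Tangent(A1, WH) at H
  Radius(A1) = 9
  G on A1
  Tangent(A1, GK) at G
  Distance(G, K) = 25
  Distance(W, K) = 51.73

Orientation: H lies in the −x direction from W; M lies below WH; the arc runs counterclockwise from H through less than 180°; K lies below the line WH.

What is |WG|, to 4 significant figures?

40.46

Checks: |MG| = 9.000 ✓; ∠(MG, GK) = 90.00° ✓; |GK| = 25.00 ✓; |WK| = 51.73 ✓.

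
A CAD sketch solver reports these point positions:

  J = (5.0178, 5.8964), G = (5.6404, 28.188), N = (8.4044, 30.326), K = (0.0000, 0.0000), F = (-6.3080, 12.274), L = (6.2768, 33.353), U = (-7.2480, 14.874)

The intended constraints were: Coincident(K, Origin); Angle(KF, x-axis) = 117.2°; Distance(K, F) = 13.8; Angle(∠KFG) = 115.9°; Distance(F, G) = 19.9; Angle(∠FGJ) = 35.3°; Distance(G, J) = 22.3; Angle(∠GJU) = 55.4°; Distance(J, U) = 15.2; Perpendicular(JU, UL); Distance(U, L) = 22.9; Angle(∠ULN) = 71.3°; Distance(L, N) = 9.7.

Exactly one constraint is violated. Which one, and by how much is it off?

Distance(L, N) = 9.7 — off by 6.00.

K = (0.00, 0.00) ✓; KF at 117.2° ✓; |KF| = 13.80 ✓; ∠KFG = 115.9° ✓; |FG| = 19.90 ✓; ∠FGJ = 35.30° ✓; |GJ| = 22.30 ✓; ∠GJU = 55.40° ✓; |JU| = 15.20 ✓; ∠(JU, UL) = 90.00° ✓; |UL| = 22.90 ✓; ∠ULN = 71.30° ✓; |LN| = 3.700 ✗.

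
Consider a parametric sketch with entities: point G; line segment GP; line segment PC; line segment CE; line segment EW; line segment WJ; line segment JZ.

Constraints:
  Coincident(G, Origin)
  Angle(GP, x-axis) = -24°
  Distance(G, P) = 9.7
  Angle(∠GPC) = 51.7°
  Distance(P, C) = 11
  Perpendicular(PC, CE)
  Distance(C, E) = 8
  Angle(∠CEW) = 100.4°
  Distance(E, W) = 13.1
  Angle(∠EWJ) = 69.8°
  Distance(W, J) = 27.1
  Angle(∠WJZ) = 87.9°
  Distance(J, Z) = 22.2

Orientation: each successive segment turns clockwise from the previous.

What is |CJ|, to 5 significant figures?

18.314

G is at the origin; GP runs at -24.0° with length 9.7, so P = (8.8614, -3.9453). ∠GPC = 51.7° gives PC at -152.30° from the x-axis; with |PC| = 11.0, C = (-0.87794, -9.0586). PC ⟂ CE, so CE runs at 117.70°; with |CE| = 8.0, E = (-4.5967, -1.9755). ∠CEW = 100.4° gives EW at 38.100° from the x-axis; with |EW| = 13.1, W = (5.7122, 6.1077). ∠EWJ = 69.8° gives WJ at -72.100° from the x-axis; with |WJ| = 27.1, J = (14.042, -19.680). Then |CJ| = |J − C| = 18.314.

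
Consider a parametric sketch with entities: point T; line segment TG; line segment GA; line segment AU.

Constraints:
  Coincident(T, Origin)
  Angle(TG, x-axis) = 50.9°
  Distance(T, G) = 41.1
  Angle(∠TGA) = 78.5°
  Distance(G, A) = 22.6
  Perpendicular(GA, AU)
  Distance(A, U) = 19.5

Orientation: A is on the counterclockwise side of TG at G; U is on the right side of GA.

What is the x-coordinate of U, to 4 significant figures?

14.93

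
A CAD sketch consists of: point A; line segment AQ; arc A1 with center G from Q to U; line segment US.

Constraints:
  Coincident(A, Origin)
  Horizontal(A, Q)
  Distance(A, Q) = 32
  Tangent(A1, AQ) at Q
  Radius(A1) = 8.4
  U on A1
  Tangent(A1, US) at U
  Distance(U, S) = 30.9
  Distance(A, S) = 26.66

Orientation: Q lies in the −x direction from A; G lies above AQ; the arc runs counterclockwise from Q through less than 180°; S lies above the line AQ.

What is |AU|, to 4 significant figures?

25.84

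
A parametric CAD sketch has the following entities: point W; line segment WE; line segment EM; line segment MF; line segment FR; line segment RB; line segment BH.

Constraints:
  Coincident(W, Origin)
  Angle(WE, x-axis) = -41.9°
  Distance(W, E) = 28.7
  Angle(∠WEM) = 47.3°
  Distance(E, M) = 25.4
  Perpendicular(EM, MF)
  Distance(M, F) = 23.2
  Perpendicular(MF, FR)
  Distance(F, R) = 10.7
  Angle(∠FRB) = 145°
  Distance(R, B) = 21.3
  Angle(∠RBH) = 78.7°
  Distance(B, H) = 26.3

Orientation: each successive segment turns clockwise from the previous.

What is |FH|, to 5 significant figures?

31.730

W is at the origin; WE runs at -41.9° with length 28.7, so E = (21.362, -19.167). ∠WEM = 47.3° gives EM at -174.60° from the x-axis; with |EM| = 25.4, M = (-3.9255, -21.557). EM is perpendicular to MF, so MF runs at 95.400°; with |MF| = 23.2, F = (-6.1088, 1.5399). MF is perpendicular to FR, so FR runs at 5.4000°; with |FR| = 10.7, R = (4.5437, 2.5469). ∠FRB = 145.0° gives RB at -29.600° from the x-axis; with |RB| = 21.3, B = (23.064, -7.9741). ∠RBH = 78.7° gives BH at -130.90° from the x-axis; with |BH| = 26.3, H = (5.8442, -27.853). Then |FH| = |H − F| = 31.730.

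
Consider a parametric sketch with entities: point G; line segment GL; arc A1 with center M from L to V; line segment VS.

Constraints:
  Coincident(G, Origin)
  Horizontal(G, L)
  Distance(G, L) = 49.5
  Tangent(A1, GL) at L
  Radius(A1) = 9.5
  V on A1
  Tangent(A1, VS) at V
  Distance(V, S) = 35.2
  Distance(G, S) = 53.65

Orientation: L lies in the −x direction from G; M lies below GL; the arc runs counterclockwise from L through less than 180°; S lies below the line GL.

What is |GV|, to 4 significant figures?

58.77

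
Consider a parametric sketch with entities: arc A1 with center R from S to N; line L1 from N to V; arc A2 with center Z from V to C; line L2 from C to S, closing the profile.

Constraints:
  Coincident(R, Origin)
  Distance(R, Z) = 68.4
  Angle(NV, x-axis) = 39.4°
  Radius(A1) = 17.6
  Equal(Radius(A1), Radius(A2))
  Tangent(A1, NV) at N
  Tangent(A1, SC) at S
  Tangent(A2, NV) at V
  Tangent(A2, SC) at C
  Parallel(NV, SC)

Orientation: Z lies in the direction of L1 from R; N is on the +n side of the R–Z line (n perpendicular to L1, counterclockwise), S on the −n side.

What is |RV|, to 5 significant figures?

70.628

The slot axis is L1's direction at 39.4°, so u = (cos 39.4°, sin 39.4°) = (0.77273, 0.63473) and n = (−sin 39.4°, cos 39.4°) = (-0.63473, 0.77273). R is at the origin and Z lies 68.4 along u from R, so Z = 68.4·u = (52.855, 43.416). Tangency of A1 to both parallel lines with radius 17.6 puts N and S at R ± 17.6·n: N = (-11.171, 13.600), S = (11.171, -13.600). Equal radii place V and C the same way about Z: V = Z + 17.6·n = (41.684, 57.016), C = Z − 17.6·n = (64.026, 29.815). Then |RV| = |V − R| = 70.628.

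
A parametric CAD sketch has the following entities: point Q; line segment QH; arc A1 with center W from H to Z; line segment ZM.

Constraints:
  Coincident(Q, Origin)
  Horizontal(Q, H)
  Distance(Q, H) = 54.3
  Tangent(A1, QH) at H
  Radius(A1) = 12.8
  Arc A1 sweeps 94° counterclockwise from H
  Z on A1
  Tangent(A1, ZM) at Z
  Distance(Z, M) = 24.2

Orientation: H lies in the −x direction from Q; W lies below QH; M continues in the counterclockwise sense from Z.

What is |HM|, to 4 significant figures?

39.42

Q is at the origin; Q and H share the same y with |QH| = 54.3 and H on the −x side, so H = (-54.30, 0.000). The tangent condition forces WH to be normal to QH, so W = H + (0, -12.8) = (-54.30, -12.80). On A1, H sits at bearing 90° from W; a 94° counterclockwise sweep puts Z at bearing 184°, so Z = W + 12.8·(cos 184°, sin 184°) = (-67.07, -13.69). A1 meets ZM tangentially, so WZ is at right angles to ZM, so ZM runs along (−sin 184°, cos 184°); with |ZM| = 24.2, M = (-65.38, -37.83). Then |HM| = |M − H| = 39.42.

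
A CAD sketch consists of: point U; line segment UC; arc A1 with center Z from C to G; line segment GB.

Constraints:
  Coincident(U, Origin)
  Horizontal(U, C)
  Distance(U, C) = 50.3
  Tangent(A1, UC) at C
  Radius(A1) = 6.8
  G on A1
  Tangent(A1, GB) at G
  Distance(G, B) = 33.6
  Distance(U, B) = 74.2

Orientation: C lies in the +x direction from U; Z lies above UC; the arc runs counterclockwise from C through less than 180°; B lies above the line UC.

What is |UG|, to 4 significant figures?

57.24

Checks: |ZG| = 6.800 ✓; ∠(ZG, GB) = 90.00° ✓; |GB| = 33.60 ✓; |UB| = 74.20 ✓.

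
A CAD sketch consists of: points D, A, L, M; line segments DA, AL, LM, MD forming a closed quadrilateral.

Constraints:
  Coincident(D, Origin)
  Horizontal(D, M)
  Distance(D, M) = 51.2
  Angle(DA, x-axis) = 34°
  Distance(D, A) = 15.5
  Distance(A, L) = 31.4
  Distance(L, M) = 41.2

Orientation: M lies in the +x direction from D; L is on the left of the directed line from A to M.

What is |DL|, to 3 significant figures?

46.0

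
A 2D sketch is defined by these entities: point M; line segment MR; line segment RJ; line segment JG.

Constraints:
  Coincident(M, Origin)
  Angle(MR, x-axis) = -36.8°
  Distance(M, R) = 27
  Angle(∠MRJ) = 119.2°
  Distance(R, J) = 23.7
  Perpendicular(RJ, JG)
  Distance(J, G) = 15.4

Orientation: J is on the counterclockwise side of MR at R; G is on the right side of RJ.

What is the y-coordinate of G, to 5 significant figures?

-20.603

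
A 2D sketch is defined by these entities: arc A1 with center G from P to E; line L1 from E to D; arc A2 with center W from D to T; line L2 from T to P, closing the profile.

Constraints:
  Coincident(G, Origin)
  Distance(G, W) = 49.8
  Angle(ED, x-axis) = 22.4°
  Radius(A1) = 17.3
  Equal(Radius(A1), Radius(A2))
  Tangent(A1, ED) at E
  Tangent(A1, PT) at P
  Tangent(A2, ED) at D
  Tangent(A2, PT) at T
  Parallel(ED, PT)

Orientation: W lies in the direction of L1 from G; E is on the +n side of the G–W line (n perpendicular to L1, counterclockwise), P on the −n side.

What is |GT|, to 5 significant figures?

52.719

The slot axis is L1's direction at 22.4°, so u = (cos 22.4°, sin 22.4°) = (0.92455, 0.38107) and n = (−sin 22.4°, cos 22.4°) = (-0.38107, 0.92455). G is at the origin and W lies 49.8 along u from G, so W = 49.8·u = (46.042, 18.977). Tangency of A1 to both parallel lines with radius 17.3 puts E and P at G ± 17.3·n: E = (-6.5925, 15.995), P = (6.5925, -15.995). Equal radii place D and T the same way about W: D = W + 17.3·n = (39.450, 34.972), T = W − 17.3·n = (52.635, 2.9827). Then |GT| = |T − G| = 52.719.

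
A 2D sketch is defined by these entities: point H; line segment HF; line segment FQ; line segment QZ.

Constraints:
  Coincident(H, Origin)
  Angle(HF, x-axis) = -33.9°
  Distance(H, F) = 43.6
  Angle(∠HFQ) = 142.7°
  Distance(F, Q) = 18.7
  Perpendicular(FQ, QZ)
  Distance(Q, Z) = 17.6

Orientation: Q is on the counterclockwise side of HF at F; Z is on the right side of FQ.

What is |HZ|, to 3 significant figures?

69.2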